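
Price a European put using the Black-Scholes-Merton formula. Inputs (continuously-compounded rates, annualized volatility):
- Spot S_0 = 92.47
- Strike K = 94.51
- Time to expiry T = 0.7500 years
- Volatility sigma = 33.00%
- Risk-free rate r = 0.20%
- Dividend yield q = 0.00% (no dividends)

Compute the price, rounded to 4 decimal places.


Answer: Price = 11.5907

Derivation:
d1 = (ln(S/K) + (r - q + 0.5*sigma^2) * T) / (sigma * sqrt(T)) = 0.07178780
d2 = d1 - sigma * sqrt(T) = -0.21400059
exp(-rT) = 0.99850112; exp(-qT) = 1.00000000
P = K * exp(-rT) * N(-d2) - S_0 * exp(-qT) * N(-d1)
N(-d1) = 0.47138539; N(-d2) = 0.58472670
P = 94.5100 * 0.99850112 * 0.58472670 - 92.4700 * 1.00000000 * 0.47138539 = 11.5907


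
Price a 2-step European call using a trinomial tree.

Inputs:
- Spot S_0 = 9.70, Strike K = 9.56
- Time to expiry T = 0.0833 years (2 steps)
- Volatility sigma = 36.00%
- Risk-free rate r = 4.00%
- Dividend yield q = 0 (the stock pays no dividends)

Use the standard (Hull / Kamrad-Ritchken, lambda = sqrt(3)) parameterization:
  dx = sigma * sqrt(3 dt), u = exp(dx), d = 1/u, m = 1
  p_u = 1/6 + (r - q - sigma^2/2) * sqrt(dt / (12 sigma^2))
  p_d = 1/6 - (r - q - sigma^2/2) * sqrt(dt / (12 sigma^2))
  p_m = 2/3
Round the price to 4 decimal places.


dt = T/N = 0.041650; dx = sigma*sqrt(3*dt) = 0.127254
u = exp(dx) = 1.135705; d = 1/u = 0.880510
p_u = 0.162608, p_m = 0.666667, p_d = 0.170725
Discount per step: exp(-r*dt) = 0.998335
Stock lattice S(k, j) with j the centered position index:
  k=0: S(0,+0) = 9.7000
  k=1: S(1,-1) = 8.5409; S(1,+0) = 9.7000; S(1,+1) = 11.0163
  k=2: S(2,-2) = 7.5204; S(2,-1) = 8.5409; S(2,+0) = 9.7000; S(2,+1) = 11.0163; S(2,+2) = 12.5113
Terminal payoffs V(N, j) = max(S_T - K, 0):
  V(2,-2) = 0.000000; V(2,-1) = 0.000000; V(2,+0) = 0.140000; V(2,+1) = 1.456340; V(2,+2) = 2.951315
Backward induction: V(k, j) = exp(-r*dt) * [p_u * V(k+1, j+1) + p_m * V(k+1, j) + p_d * V(k+1, j-1)]
  V(1,-1) = exp(-r*dt) * [p_u*0.140000 + p_m*0.000000 + p_d*0.000000] = 0.022727
  V(1,+0) = exp(-r*dt) * [p_u*1.456340 + p_m*0.140000 + p_d*0.000000] = 0.329597
  V(1,+1) = exp(-r*dt) * [p_u*2.951315 + p_m*1.456340 + p_d*0.140000] = 1.472248
  V(0,+0) = exp(-r*dt) * [p_u*1.472248 + p_m*0.329597 + p_d*0.022727] = 0.462240

Answer: Price = V(0,0) = 0.4622


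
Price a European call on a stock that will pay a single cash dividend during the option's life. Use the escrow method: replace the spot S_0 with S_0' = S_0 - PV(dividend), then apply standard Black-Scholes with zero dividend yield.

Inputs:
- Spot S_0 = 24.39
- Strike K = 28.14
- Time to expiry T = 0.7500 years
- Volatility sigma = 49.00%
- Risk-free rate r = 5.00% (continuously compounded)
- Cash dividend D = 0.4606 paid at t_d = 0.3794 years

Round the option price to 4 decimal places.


Answer: Price = 2.8846

Derivation:
PV(D) = D * exp(-r * t_d) = 0.4606 * 0.98120880 = 0.45194477
S_0' = S_0 - PV(D) = 24.3900 - 0.45194477 = 23.93805523
d1 = (ln(S_0'/K) + (r + sigma^2/2)*T) / (sigma*sqrt(T)) = -0.08055825
d2 = d1 - sigma*sqrt(T) = -0.50491070
exp(-rT) = 0.96319442
N(d1) = 0.46789664; N(d2) = 0.30681078
C = S_0' * N(d1) - K * exp(-rT) * N(d2) = 23.93805523 * 0.46789664 - 28.1400 * 0.96319442 * 0.30681078 = 2.8846


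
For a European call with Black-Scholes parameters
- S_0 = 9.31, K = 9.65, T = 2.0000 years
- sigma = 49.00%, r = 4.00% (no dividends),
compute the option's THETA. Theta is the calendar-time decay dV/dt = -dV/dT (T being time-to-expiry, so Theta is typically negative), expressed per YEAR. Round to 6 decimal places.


d1 = 0.4101669223; d2 = -0.2827977233
phi(d1) = 0.3667565563; exp(-qT) = 1.0000000000; exp(-rT) = 0.9231163464
Theta = -S*exp(-qT)*phi(d1)*sigma/(2*sqrt(T)) - r*K*exp(-rT)*N(d2) + q*S*exp(-qT)*N(d1)
N(d1) = 0.6591582482; N(d2) = 0.3886659499; sqrt(T) = 1.4142135624
Term 1 = -9.3100 * 1.0000000000 * 0.3667565563 * 0.4900 / (2 * 1.4142135624) = -0.5915325587
Term 2 = -0.0400 * 9.6500 * 0.9231163464 * 0.3886659499 = -0.1384905822
Term 3 = 0 (no dividend yield, q = 0)
Theta = -0.5915325587 + (-0.1384905822) + (0.0000000000) = -0.730023

Answer: Theta = -0.730023


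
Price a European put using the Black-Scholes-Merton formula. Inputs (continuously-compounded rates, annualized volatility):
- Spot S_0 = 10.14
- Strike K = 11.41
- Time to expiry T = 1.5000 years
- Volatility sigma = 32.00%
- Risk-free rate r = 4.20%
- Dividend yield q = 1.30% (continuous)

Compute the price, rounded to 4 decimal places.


d1 = (ln(S/K) + (r - q + 0.5*sigma^2) * T) / (sigma * sqrt(T)) = 0.00586304
d2 = d1 - sigma * sqrt(T) = -0.38605532
exp(-rT) = 0.93894347; exp(-qT) = 0.98068890
P = K * exp(-rT) * N(-d2) - S_0 * exp(-qT) * N(-d1)
N(-d1) = 0.49766100; N(-d2) = 0.65027215
P = 11.4100 * 0.93894347 * 0.65027215 - 10.1400 * 0.98068890 * 0.49766100 = 2.0178

Answer: Price = 2.0178


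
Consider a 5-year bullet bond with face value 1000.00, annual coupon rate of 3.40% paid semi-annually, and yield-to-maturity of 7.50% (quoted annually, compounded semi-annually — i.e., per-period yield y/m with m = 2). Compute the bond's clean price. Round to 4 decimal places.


Coupon per period c = face * coupon_rate / m = 17.000000
Periods per year m = 2; per-period yield y/m = 0.037500
Number of cashflows N = 10
Cashflows (t years, CF_t, discount factor 1/(1+y/m)^(m*t), PV):
  t = 0.5000: CF_t = 17.000000, DF = 0.963855, PV = 16.385542
  t = 1.0000: CF_t = 17.000000, DF = 0.929017, PV = 15.793294
  t = 1.5000: CF_t = 17.000000, DF = 0.895438, PV = 15.222452
  t = 2.0000: CF_t = 17.000000, DF = 0.863073, PV = 14.672243
  t = 2.5000: CF_t = 17.000000, DF = 0.831878, PV = 14.141921
  t = 3.0000: CF_t = 17.000000, DF = 0.801810, PV = 13.630767
  t = 3.5000: CF_t = 17.000000, DF = 0.772829, PV = 13.138089
  t = 4.0000: CF_t = 17.000000, DF = 0.744895, PV = 12.663218
  t = 4.5000: CF_t = 17.000000, DF = 0.717971, PV = 12.205511
  t = 5.0000: CF_t = 1017.000000, DF = 0.692020, PV = 703.784826
Price P = sum_t PV_t = 831.637861

Answer: Price = 831.6379


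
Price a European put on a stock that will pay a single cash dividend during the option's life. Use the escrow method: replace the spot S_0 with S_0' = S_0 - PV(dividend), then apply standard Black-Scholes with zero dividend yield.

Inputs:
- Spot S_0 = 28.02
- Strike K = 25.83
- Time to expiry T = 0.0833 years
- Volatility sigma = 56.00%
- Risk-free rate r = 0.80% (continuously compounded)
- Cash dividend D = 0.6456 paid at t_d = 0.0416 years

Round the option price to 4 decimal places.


PV(D) = D * exp(-r * t_d) = 0.6456 * 0.99966726 = 0.64538518
S_0' = S_0 - PV(D) = 28.0200 - 0.64538518 = 27.37461482
d1 = (ln(S_0'/K) + (r + sigma^2/2)*T) / (sigma*sqrt(T)) = 0.44428165
d2 = d1 - sigma*sqrt(T) = 0.28265591
exp(-rT) = 0.99933382
N(-d1) = 0.32841948; N(-d2) = 0.38872031
P = K * exp(-rT) * N(-d2) - S_0' * N(-d1) = 25.8300 * 0.99933382 * 0.38872031 - 27.37461482 * 0.32841948 = 1.0436

Answer: Price = 1.0436


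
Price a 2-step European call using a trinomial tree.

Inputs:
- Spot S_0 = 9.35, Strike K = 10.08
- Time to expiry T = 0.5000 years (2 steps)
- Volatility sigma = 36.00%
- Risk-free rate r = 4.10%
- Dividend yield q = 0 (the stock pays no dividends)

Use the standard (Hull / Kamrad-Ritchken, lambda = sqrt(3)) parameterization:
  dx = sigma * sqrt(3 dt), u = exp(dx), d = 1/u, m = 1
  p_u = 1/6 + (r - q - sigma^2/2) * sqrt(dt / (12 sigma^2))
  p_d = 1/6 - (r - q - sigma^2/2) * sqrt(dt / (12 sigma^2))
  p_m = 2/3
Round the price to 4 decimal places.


Answer: Price = V(0,0) = 0.7303

Derivation:
dt = T/N = 0.250000; dx = sigma*sqrt(3*dt) = 0.311769
u = exp(dx) = 1.365839; d = 1/u = 0.732151
p_u = 0.157124, p_m = 0.666667, p_d = 0.176209
Discount per step: exp(-r*dt) = 0.989802
Stock lattice S(k, j) with j the centered position index:
  k=0: S(0,+0) = 9.3500
  k=1: S(1,-1) = 6.8456; S(1,+0) = 9.3500; S(1,+1) = 12.7706
  k=2: S(2,-2) = 5.0120; S(2,-1) = 6.8456; S(2,+0) = 9.3500; S(2,+1) = 12.7706; S(2,+2) = 17.4426
Terminal payoffs V(N, j) = max(S_T - K, 0):
  V(2,-2) = 0.000000; V(2,-1) = 0.000000; V(2,+0) = 0.000000; V(2,+1) = 2.690598; V(2,+2) = 7.362585
Backward induction: V(k, j) = exp(-r*dt) * [p_u * V(k+1, j+1) + p_m * V(k+1, j) + p_d * V(k+1, j-1)]
  V(1,-1) = exp(-r*dt) * [p_u*0.000000 + p_m*0.000000 + p_d*0.000000] = 0.000000
  V(1,+0) = exp(-r*dt) * [p_u*2.690598 + p_m*0.000000 + p_d*0.000000] = 0.418447
  V(1,+1) = exp(-r*dt) * [p_u*7.362585 + p_m*2.690598 + p_d*0.000000] = 2.920484
  V(0,+0) = exp(-r*dt) * [p_u*2.920484 + p_m*0.418447 + p_d*0.000000] = 0.730320


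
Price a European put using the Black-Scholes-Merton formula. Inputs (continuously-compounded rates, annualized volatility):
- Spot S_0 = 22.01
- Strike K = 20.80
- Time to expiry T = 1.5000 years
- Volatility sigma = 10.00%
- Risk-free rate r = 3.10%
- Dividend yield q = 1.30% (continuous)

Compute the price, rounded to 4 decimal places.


d1 = (ln(S/K) + (r - q + 0.5*sigma^2) * T) / (sigma * sqrt(T)) = 0.74337040
d2 = d1 - sigma * sqrt(T) = 0.62089592
exp(-rT) = 0.95456456; exp(-qT) = 0.98068890
P = K * exp(-rT) * N(-d2) - S_0 * exp(-qT) * N(-d1)
N(-d1) = 0.22862873; N(-d2) = 0.26733405
P = 20.8000 * 0.95456456 * 0.26733405 - 22.0100 * 0.98068890 * 0.22862873 = 0.3730

Answer: Price = 0.3730


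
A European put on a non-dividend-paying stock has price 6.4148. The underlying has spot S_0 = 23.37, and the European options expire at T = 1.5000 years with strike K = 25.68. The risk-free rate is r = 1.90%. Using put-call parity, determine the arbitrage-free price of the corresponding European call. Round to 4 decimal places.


Put-call parity: C - P = S_0 * exp(-qT) - K * exp(-rT).
S_0 * exp(-qT) = 23.3700 * 1.00000000 = 23.37000000
K * exp(-rT) = 25.6800 * 0.97190229 = 24.95845091
C = P + S*exp(-qT) - K*exp(-rT)
C = 6.4148 + 23.37000000 - 24.95845091 = 4.8263

Answer: Call price = 4.8263


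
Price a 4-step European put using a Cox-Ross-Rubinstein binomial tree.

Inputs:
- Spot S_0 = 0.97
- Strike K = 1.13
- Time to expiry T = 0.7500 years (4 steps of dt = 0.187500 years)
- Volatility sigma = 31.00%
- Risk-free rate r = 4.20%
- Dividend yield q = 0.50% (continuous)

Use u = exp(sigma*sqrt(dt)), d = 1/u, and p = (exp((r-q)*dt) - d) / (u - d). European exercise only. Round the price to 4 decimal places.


dt = T/N = 0.187500
u = exp(sigma*sqrt(dt)) = 1.143660; d = 1/u = 0.874385
p = (exp((r-q)*dt) - d) / (u - d) = 0.492345
Discount per step: exp(-r*dt) = 0.992156
Stock lattice S(k, i) with i counting down-moves:
  k=0: S(0,0) = 0.9700
  k=1: S(1,0) = 1.1094; S(1,1) = 0.8482
  k=2: S(2,0) = 1.2687; S(2,1) = 0.9700; S(2,2) = 0.7416
  k=3: S(3,0) = 1.4510; S(3,1) = 1.1094; S(3,2) = 0.8482; S(3,3) = 0.6485
  k=4: S(4,0) = 1.6594; S(4,1) = 1.2687; S(4,2) = 0.9700; S(4,3) = 0.7416; S(4,4) = 0.5670
Terminal payoffs V(N, i) = max(K - S_T, 0):
  V(4,0) = 0.000000; V(4,1) = 0.000000; V(4,2) = 0.160000; V(4,3) = 0.388387; V(4,4) = 0.562999
Backward induction: V(k, i) = exp(-r*dt) * [p * V(k+1, i) + (1-p) * V(k+1, i+1)].
  V(3,0) = exp(-r*dt) * [p*0.000000 + (1-p)*0.000000] = 0.000000
  V(3,1) = exp(-r*dt) * [p*0.000000 + (1-p)*0.160000] = 0.080588
  V(3,2) = exp(-r*dt) * [p*0.160000 + (1-p)*0.388387] = 0.273777
  V(3,3) = exp(-r*dt) * [p*0.388387 + (1-p)*0.562999] = 0.473288
  V(2,0) = exp(-r*dt) * [p*0.000000 + (1-p)*0.080588] = 0.040590
  V(2,1) = exp(-r*dt) * [p*0.080588 + (1-p)*0.273777] = 0.177260
  V(2,2) = exp(-r*dt) * [p*0.273777 + (1-p)*0.473288] = 0.372118
  V(1,0) = exp(-r*dt) * [p*0.040590 + (1-p)*0.177260] = 0.109108
  V(1,1) = exp(-r*dt) * [p*0.177260 + (1-p)*0.372118] = 0.274014
  V(0,0) = exp(-r*dt) * [p*0.109108 + (1-p)*0.274014] = 0.191311

Answer: Price = V(0,0) = 0.1913


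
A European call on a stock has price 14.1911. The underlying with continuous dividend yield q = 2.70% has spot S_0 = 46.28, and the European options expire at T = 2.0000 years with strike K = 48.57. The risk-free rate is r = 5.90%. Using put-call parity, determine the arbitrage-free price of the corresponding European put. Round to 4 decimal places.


Put-call parity: C - P = S_0 * exp(-qT) - K * exp(-rT).
S_0 * exp(-qT) = 46.2800 * 0.94743211 = 43.84715789
K * exp(-rT) = 48.5700 * 0.88869605 = 43.16396728
P = C - S*exp(-qT) + K*exp(-rT)
P = 14.1911 - 43.84715789 + 43.16396728 = 13.5079

Answer: Put price = 13.5079


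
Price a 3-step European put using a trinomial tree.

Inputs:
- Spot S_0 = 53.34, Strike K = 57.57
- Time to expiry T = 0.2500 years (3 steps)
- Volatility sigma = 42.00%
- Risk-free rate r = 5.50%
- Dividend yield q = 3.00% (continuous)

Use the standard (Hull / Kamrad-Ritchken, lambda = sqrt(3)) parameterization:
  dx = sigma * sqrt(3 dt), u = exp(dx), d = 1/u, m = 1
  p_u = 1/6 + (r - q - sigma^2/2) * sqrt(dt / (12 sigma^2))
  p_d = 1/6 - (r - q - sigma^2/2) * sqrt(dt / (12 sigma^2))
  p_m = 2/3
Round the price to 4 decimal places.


dt = T/N = 0.083333; dx = sigma*sqrt(3*dt) = 0.210000
u = exp(dx) = 1.233678; d = 1/u = 0.810584
p_u = 0.154127, p_m = 0.666667, p_d = 0.179206
Discount per step: exp(-r*dt) = 0.995427
Stock lattice S(k, j) with j the centered position index:
  k=0: S(0,+0) = 53.3400
  k=1: S(1,-1) = 43.2366; S(1,+0) = 53.3400; S(1,+1) = 65.8044
  k=2: S(2,-2) = 35.0469; S(2,-1) = 43.2366; S(2,+0) = 53.3400; S(2,+1) = 65.8044; S(2,+2) = 81.1814
  k=3: S(3,-3) = 28.4084; S(3,-2) = 35.0469; S(3,-1) = 43.2366; S(3,+0) = 53.3400; S(3,+1) = 65.8044; S(3,+2) = 81.1814; S(3,+3) = 100.1517
Terminal payoffs V(N, j) = max(K - S_T, 0):
  V(3,-3) = 29.161553; V(3,-2) = 22.523123; V(3,-1) = 14.333436; V(3,+0) = 4.230000; V(3,+1) = 0.000000; V(3,+2) = 0.000000; V(3,+3) = 0.000000
Backward induction: V(k, j) = exp(-r*dt) * [p_u * V(k+1, j+1) + p_m * V(k+1, j) + p_d * V(k+1, j-1)]
  V(2,-2) = exp(-r*dt) * [p_u*14.333436 + p_m*22.523123 + p_d*29.161553] = 22.347857
  V(2,-1) = exp(-r*dt) * [p_u*4.230000 + p_m*14.333436 + p_d*22.523123] = 14.178733
  V(2,+0) = exp(-r*dt) * [p_u*0.000000 + p_m*4.230000 + p_d*14.333436] = 5.364001
  V(2,+1) = exp(-r*dt) * [p_u*0.000000 + p_m*0.000000 + p_d*4.230000] = 0.754576
  V(2,+2) = exp(-r*dt) * [p_u*0.000000 + p_m*0.000000 + p_d*0.000000] = 0.000000
  V(1,-1) = exp(-r*dt) * [p_u*5.364001 + p_m*14.178733 + p_d*22.347857] = 14.218785
  V(1,+0) = exp(-r*dt) * [p_u*0.754576 + p_m*5.364001 + p_d*14.178733] = 6.204717
  V(1,+1) = exp(-r*dt) * [p_u*0.000000 + p_m*0.754576 + p_d*5.364001] = 1.457618
  V(0,+0) = exp(-r*dt) * [p_u*1.457618 + p_m*6.204717 + p_d*14.218785] = 6.877638

Answer: Price = V(0,0) = 6.8776


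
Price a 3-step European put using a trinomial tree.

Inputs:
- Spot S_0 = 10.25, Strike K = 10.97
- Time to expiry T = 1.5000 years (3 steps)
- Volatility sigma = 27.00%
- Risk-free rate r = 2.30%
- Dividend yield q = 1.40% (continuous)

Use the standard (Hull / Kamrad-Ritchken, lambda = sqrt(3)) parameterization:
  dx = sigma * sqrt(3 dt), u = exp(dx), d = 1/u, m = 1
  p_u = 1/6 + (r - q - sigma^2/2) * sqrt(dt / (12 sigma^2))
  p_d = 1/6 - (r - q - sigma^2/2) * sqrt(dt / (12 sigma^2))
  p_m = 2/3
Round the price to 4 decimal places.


Answer: Price = V(0,0) = 1.6374

Derivation:
dt = T/N = 0.500000; dx = sigma*sqrt(3*dt) = 0.330681
u = exp(dx) = 1.391916; d = 1/u = 0.718434
p_u = 0.145914, p_m = 0.666667, p_d = 0.187419
Discount per step: exp(-r*dt) = 0.988566
Stock lattice S(k, j) with j the centered position index:
  k=0: S(0,+0) = 10.2500
  k=1: S(1,-1) = 7.3640; S(1,+0) = 10.2500; S(1,+1) = 14.2671
  k=2: S(2,-2) = 5.2905; S(2,-1) = 7.3640; S(2,+0) = 10.2500; S(2,+1) = 14.2671; S(2,+2) = 19.8587
  k=3: S(3,-3) = 3.8009; S(3,-2) = 5.2905; S(3,-1) = 7.3640; S(3,+0) = 10.2500; S(3,+1) = 14.2671; S(3,+2) = 19.8587; S(3,+3) = 27.6416
Terminal payoffs V(N, j) = max(K - S_T, 0):
  V(3,-3) = 7.169113; V(3,-2) = 5.679486; V(3,-1) = 3.606049; V(3,+0) = 0.720000; V(3,+1) = 0.000000; V(3,+2) = 0.000000; V(3,+3) = 0.000000
Backward induction: V(k, j) = exp(-r*dt) * [p_u * V(k+1, j+1) + p_m * V(k+1, j) + p_d * V(k+1, j-1)]
  V(2,-2) = exp(-r*dt) * [p_u*3.606049 + p_m*5.679486 + p_d*7.169113] = 5.591454
  V(2,-1) = exp(-r*dt) * [p_u*0.720000 + p_m*3.606049 + p_d*5.679486] = 3.532676
  V(2,+0) = exp(-r*dt) * [p_u*0.000000 + p_m*0.720000 + p_d*3.606049] = 1.142627
  V(2,+1) = exp(-r*dt) * [p_u*0.000000 + p_m*0.000000 + p_d*0.720000] = 0.133399
  V(2,+2) = exp(-r*dt) * [p_u*0.000000 + p_m*0.000000 + p_d*0.000000] = 0.000000
  V(1,-1) = exp(-r*dt) * [p_u*1.142627 + p_m*3.532676 + p_d*5.591454] = 3.528971
  V(1,+0) = exp(-r*dt) * [p_u*0.133399 + p_m*1.142627 + p_d*3.532676] = 1.426805
  V(1,+1) = exp(-r*dt) * [p_u*0.000000 + p_m*0.133399 + p_d*1.142627] = 0.299617
  V(0,+0) = exp(-r*dt) * [p_u*0.299617 + p_m*1.426805 + p_d*3.528971] = 1.637380


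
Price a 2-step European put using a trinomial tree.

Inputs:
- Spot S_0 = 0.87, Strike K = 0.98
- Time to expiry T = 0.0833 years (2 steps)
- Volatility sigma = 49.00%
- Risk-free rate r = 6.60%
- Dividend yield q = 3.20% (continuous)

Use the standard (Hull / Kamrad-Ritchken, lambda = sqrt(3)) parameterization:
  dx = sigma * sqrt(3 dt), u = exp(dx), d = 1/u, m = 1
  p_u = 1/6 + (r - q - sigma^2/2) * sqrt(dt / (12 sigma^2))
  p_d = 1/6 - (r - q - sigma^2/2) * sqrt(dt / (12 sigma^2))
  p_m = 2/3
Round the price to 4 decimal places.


Answer: Price = V(0,0) = 0.1243

Derivation:
dt = T/N = 0.041650; dx = sigma*sqrt(3*dt) = 0.173207
u = exp(dx) = 1.189112; d = 1/u = 0.840964
p_u = 0.156321, p_m = 0.666667, p_d = 0.177013
Discount per step: exp(-r*dt) = 0.997255
Stock lattice S(k, j) with j the centered position index:
  k=0: S(0,+0) = 0.8700
  k=1: S(1,-1) = 0.7316; S(1,+0) = 0.8700; S(1,+1) = 1.0345
  k=2: S(2,-2) = 0.6153; S(2,-1) = 0.7316; S(2,+0) = 0.8700; S(2,+1) = 1.0345; S(2,+2) = 1.2302
Terminal payoffs V(N, j) = max(K - S_T, 0):
  V(2,-2) = 0.364718; V(2,-1) = 0.248361; V(2,+0) = 0.110000; V(2,+1) = 0.000000; V(2,+2) = 0.000000
Backward induction: V(k, j) = exp(-r*dt) * [p_u * V(k+1, j+1) + p_m * V(k+1, j) + p_d * V(k+1, j-1)]
  V(1,-1) = exp(-r*dt) * [p_u*0.110000 + p_m*0.248361 + p_d*0.364718] = 0.246650
  V(1,+0) = exp(-r*dt) * [p_u*0.000000 + p_m*0.110000 + p_d*0.248361] = 0.116974
  V(1,+1) = exp(-r*dt) * [p_u*0.000000 + p_m*0.000000 + p_d*0.110000] = 0.019418
  V(0,+0) = exp(-r*dt) * [p_u*0.019418 + p_m*0.116974 + p_d*0.246650] = 0.124336


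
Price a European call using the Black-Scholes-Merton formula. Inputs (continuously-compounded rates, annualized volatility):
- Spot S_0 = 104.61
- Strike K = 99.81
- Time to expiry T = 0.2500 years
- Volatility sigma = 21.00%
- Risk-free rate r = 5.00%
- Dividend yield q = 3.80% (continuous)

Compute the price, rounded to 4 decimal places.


Answer: Price = 7.2282

Derivation:
d1 = (ln(S/K) + (r - q + 0.5*sigma^2) * T) / (sigma * sqrt(T)) = 0.52841210
d2 = d1 - sigma * sqrt(T) = 0.42341210
exp(-rT) = 0.98757780; exp(-qT) = 0.99054498
C = S_0 * exp(-qT) * N(d1) - K * exp(-rT) * N(d2)
N(d1) = 0.70139333; N(d2) = 0.66400269
C = 104.6100 * 0.99054498 * 0.70139333 - 99.8100 * 0.98757780 * 0.66400269 = 7.2282


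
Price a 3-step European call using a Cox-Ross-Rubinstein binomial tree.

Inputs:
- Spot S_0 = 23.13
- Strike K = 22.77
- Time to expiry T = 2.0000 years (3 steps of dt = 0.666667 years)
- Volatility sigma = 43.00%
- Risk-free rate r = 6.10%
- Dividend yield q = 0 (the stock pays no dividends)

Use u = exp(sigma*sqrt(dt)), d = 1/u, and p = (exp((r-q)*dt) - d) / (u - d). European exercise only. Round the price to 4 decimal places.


Answer: Price = V(0,0) = 7.1722

Derivation:
dt = T/N = 0.666667
u = exp(sigma*sqrt(dt)) = 1.420620; d = 1/u = 0.703918
p = (exp((r-q)*dt) - d) / (u - d) = 0.471028
Discount per step: exp(-r*dt) = 0.960149
Stock lattice S(k, i) with i counting down-moves:
  k=0: S(0,0) = 23.1300
  k=1: S(1,0) = 32.8589; S(1,1) = 16.2816
  k=2: S(2,0) = 46.6801; S(2,1) = 23.1300; S(2,2) = 11.4609
  k=3: S(3,0) = 66.3147; S(3,1) = 32.8589; S(3,2) = 16.2816; S(3,3) = 8.0676
Terminal payoffs V(N, i) = max(S_T - K, 0):
  V(3,0) = 43.544665; V(3,1) = 10.088945; V(3,2) = 0.000000; V(3,3) = 0.000000
Backward induction: V(k, i) = exp(-r*dt) * [p * V(k+1, i) + (1-p) * V(k+1, i+1)].
  V(2,0) = exp(-r*dt) * [p*43.544665 + (1-p)*10.088945] = 24.817485
  V(2,1) = exp(-r*dt) * [p*10.088945 + (1-p)*0.000000] = 4.562799
  V(2,2) = exp(-r*dt) * [p*0.000000 + (1-p)*0.000000] = 0.000000
  V(1,0) = exp(-r*dt) * [p*24.817485 + (1-p)*4.562799] = 13.541297
  V(1,1) = exp(-r*dt) * [p*4.562799 + (1-p)*0.000000] = 2.063559
  V(0,0) = exp(-r*dt) * [p*13.541297 + (1-p)*2.063559] = 7.172215


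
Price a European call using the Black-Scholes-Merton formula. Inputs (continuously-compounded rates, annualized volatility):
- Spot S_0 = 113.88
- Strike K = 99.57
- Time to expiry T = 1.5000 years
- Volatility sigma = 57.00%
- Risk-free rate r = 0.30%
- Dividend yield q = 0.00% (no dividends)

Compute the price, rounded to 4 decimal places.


Answer: Price = 36.9967

Derivation:
d1 = (ln(S/K) + (r - q + 0.5*sigma^2) * T) / (sigma * sqrt(T)) = 0.54785395
d2 = d1 - sigma * sqrt(T) = -0.15025063
exp(-rT) = 0.99551011; exp(-qT) = 1.00000000
C = S_0 * exp(-qT) * N(d1) - K * exp(-rT) * N(d2)
N(d1) = 0.70810390; N(d2) = 0.44028344
C = 113.8800 * 1.00000000 * 0.70810390 - 99.5700 * 0.99551011 * 0.44028344 = 36.9967


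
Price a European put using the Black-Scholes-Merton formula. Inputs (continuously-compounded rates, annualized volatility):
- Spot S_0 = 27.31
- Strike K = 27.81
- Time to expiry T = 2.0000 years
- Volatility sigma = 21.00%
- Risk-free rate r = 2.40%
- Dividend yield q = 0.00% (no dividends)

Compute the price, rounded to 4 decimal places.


d1 = (ln(S/K) + (r - q + 0.5*sigma^2) * T) / (sigma * sqrt(T)) = 0.24902707
d2 = d1 - sigma * sqrt(T) = -0.04795778
exp(-rT) = 0.95313379; exp(-qT) = 1.00000000
P = K * exp(-rT) * N(-d2) - S_0 * exp(-qT) * N(-d1)
N(-d1) = 0.40166992; N(-d2) = 0.51912505
P = 27.8100 * 0.95313379 * 0.51912505 - 27.3100 * 1.00000000 * 0.40166992 = 2.7907

Answer: Price = 2.7907


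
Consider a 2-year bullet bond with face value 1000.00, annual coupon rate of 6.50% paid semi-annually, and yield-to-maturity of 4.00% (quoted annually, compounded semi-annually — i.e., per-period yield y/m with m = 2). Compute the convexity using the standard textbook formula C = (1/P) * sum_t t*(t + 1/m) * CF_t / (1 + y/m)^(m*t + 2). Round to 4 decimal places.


Answer: Convexity = 4.5178

Derivation:
Coupon per period c = face * coupon_rate / m = 32.500000
Periods per year m = 2; per-period yield y/m = 0.020000
Number of cashflows N = 4
Cashflows (t years, CF_t, discount factor 1/(1+y/m)^(m*t), PV):
  t = 0.5000: CF_t = 32.500000, DF = 0.980392, PV = 31.862745
  t = 1.0000: CF_t = 32.500000, DF = 0.961169, PV = 31.237985
  t = 1.5000: CF_t = 32.500000, DF = 0.942322, PV = 30.625476
  t = 2.0000: CF_t = 1032.500000, DF = 0.923845, PV = 953.870402
Price P = sum_t PV_t = 1047.596609
Convexity numerator sum_t t*(t + 1/m) * CF_t / (1+y/m)^(m*t + 2):
  t = 0.5000: term = 15.312738
  t = 1.0000: term = 45.037465
  t = 1.5000: term = 88.308754
  t = 2.0000: term = 4584.152261
Convexity = (1/P) * sum = 4732.811217 / 1047.596609 = 4.517780


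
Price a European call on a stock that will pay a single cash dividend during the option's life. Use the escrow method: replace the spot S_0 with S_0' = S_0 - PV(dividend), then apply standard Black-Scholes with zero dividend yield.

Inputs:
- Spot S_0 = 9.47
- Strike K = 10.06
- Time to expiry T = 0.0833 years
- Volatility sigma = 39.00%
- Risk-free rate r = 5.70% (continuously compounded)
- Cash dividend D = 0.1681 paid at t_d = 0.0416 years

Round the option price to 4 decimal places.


PV(D) = D * exp(-r * t_d) = 0.1681 * 0.99763161 = 0.16770187
S_0' = S_0 - PV(D) = 9.4700 - 0.16770187 = 9.30229813
d1 = (ln(S_0'/K) + (r + sigma^2/2)*T) / (sigma*sqrt(T)) = -0.59721172
d2 = d1 - sigma*sqrt(T) = -0.70977251
exp(-rT) = 0.99526315
N(d1) = 0.27518302; N(d2) = 0.23892261
C = S_0' * N(d1) - K * exp(-rT) * N(d2) = 9.30229813 * 0.27518302 - 10.0600 * 0.99526315 * 0.23892261 = 0.1677

Answer: Price = 0.1677


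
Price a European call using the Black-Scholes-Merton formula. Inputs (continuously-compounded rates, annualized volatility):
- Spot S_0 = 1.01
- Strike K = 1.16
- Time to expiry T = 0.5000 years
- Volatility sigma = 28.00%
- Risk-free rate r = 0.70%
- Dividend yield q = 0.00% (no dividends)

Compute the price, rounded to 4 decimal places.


Answer: Price = 0.0314

Derivation:
d1 = (ln(S/K) + (r - q + 0.5*sigma^2) * T) / (sigma * sqrt(T)) = -0.58270485
d2 = d1 - sigma * sqrt(T) = -0.78069475
exp(-rT) = 0.99650612; exp(-qT) = 1.00000000
C = S_0 * exp(-qT) * N(d1) - K * exp(-rT) * N(d2)
N(d1) = 0.28004600; N(d2) = 0.21749102
C = 1.0100 * 1.00000000 * 0.28004600 - 1.1600 * 0.99650612 * 0.21749102 = 0.0314


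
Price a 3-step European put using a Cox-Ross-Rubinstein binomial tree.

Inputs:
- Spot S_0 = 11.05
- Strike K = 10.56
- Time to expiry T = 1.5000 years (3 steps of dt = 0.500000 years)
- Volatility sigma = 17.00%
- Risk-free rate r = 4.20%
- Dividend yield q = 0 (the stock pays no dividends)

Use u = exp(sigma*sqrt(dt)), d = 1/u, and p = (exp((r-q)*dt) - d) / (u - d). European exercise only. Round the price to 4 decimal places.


dt = T/N = 0.500000
u = exp(sigma*sqrt(dt)) = 1.127732; d = 1/u = 0.886736
p = (exp((r-q)*dt) - d) / (u - d) = 0.558044
Discount per step: exp(-r*dt) = 0.979219
Stock lattice S(k, i) with i counting down-moves:
  k=0: S(0,0) = 11.0500
  k=1: S(1,0) = 12.4614; S(1,1) = 9.7984
  k=2: S(2,0) = 14.0532; S(2,1) = 11.0500; S(2,2) = 8.6886
  k=3: S(3,0) = 15.8482; S(3,1) = 12.4614; S(3,2) = 9.7984; S(3,3) = 7.7045
Terminal payoffs V(N, i) = max(K - S_T, 0):
  V(3,0) = 0.000000; V(3,1) = 0.000000; V(3,2) = 0.761569; V(3,3) = 2.855489
Backward induction: V(k, i) = exp(-r*dt) * [p * V(k+1, i) + (1-p) * V(k+1, i+1)].
  V(2,0) = exp(-r*dt) * [p*0.000000 + (1-p)*0.000000] = 0.000000
  V(2,1) = exp(-r*dt) * [p*0.000000 + (1-p)*0.761569] = 0.329586
  V(2,2) = exp(-r*dt) * [p*0.761569 + (1-p)*2.855489] = 1.651932
  V(1,0) = exp(-r*dt) * [p*0.000000 + (1-p)*0.329586] = 0.142635
  V(1,1) = exp(-r*dt) * [p*0.329586 + (1-p)*1.651932] = 0.895011
  V(0,0) = exp(-r*dt) * [p*0.142635 + (1-p)*0.895011] = 0.465278

Answer: Price = V(0,0) = 0.4653


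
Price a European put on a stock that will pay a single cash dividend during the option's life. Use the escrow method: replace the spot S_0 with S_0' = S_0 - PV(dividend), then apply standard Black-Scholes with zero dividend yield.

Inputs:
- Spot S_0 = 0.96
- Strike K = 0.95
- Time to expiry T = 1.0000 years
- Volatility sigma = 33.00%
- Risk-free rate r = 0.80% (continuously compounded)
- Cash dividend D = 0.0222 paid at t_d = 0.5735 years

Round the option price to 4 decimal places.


Answer: Price = 0.1255

Derivation:
PV(D) = D * exp(-r * t_d) = 0.0222 * 0.99542251 = 0.02209838
S_0' = S_0 - PV(D) = 0.9600 - 0.02209838 = 0.93790162
d1 = (ln(S_0'/K) + (r + sigma^2/2)*T) / (sigma*sqrt(T)) = 0.15040326
d2 = d1 - sigma*sqrt(T) = -0.17959674
exp(-rT) = 0.99203191
N(-d1) = 0.44022323; N(-d2) = 0.57126542
P = K * exp(-rT) * N(-d2) - S_0' * N(-d1) = 0.9500 * 0.99203191 * 0.57126542 - 0.93790162 * 0.44022323 = 0.1255


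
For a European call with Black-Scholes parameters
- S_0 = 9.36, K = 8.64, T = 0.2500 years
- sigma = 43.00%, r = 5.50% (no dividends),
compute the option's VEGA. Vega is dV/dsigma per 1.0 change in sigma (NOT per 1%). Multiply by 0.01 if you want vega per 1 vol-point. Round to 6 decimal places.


Answer: Vega = 1.610477

Derivation:
d1 = 0.5437451520; d2 = 0.3287451520
phi(d1) = 0.3441189390; exp(-qT) = 1.0000000000; exp(-rT) = 0.9863440995
Vega = S * exp(-qT) * phi(d1) * sqrt(T) = 9.3600 * 1.0000000000 * 0.3441189390 * 0.5000000000 = 1.610477


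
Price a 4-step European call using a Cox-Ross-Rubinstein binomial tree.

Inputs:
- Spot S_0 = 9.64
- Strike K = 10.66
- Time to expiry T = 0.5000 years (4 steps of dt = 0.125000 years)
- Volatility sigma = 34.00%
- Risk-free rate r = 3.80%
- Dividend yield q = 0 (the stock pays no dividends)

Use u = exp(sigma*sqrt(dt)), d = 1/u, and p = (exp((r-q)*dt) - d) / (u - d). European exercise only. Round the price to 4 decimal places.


dt = T/N = 0.125000
u = exp(sigma*sqrt(dt)) = 1.127732; d = 1/u = 0.886736
p = (exp((r-q)*dt) - d) / (u - d) = 0.489741
Discount per step: exp(-r*dt) = 0.995261
Stock lattice S(k, i) with i counting down-moves:
  k=0: S(0,0) = 9.6400
  k=1: S(1,0) = 10.8713; S(1,1) = 8.5481
  k=2: S(2,0) = 12.2599; S(2,1) = 9.6400; S(2,2) = 7.5799
  k=3: S(3,0) = 13.8259; S(3,1) = 10.8713; S(3,2) = 8.5481; S(3,3) = 6.7214
  k=4: S(4,0) = 15.5919; S(4,1) = 12.2599; S(4,2) = 9.6400; S(4,3) = 7.5799; S(4,4) = 5.9601
Terminal payoffs V(N, i) = max(S_T - K, 0):
  V(4,0) = 4.931934; V(4,1) = 1.599945; V(4,2) = 0.000000; V(4,3) = 0.000000; V(4,4) = 0.000000
Backward induction: V(k, i) = exp(-r*dt) * [p * V(k+1, i) + (1-p) * V(k+1, i+1)].
  V(3,0) = exp(-r*dt) * [p*4.931934 + (1-p)*1.599945] = 3.216442
  V(3,1) = exp(-r*dt) * [p*1.599945 + (1-p)*0.000000] = 0.779845
  V(3,2) = exp(-r*dt) * [p*0.000000 + (1-p)*0.000000] = 0.000000
  V(3,3) = exp(-r*dt) * [p*0.000000 + (1-p)*0.000000] = 0.000000
  V(2,0) = exp(-r*dt) * [p*3.216442 + (1-p)*0.779845] = 1.963796
  V(2,1) = exp(-r*dt) * [p*0.779845 + (1-p)*0.000000] = 0.380112
  V(2,2) = exp(-r*dt) * [p*0.000000 + (1-p)*0.000000] = 0.000000
  V(1,0) = exp(-r*dt) * [p*1.963796 + (1-p)*0.380112] = 1.150230
  V(1,1) = exp(-r*dt) * [p*0.380112 + (1-p)*0.000000] = 0.185274
  V(0,0) = exp(-r*dt) * [p*1.150230 + (1-p)*0.185274] = 0.654735

Answer: Price = V(0,0) = 0.6547


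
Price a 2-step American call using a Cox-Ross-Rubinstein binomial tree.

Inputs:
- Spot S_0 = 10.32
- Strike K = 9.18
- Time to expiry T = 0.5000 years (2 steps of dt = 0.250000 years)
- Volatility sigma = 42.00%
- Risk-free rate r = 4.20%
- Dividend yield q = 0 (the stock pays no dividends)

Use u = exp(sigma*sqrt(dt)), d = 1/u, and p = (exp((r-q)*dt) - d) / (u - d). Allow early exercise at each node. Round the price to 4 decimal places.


dt = T/N = 0.250000
u = exp(sigma*sqrt(dt)) = 1.233678; d = 1/u = 0.810584
p = (exp((r-q)*dt) - d) / (u - d) = 0.472640
Discount per step: exp(-r*dt) = 0.989555
Stock lattice S(k, i) with i counting down-moves:
  k=0: S(0,0) = 10.3200
  k=1: S(1,0) = 12.7316; S(1,1) = 8.3652
  k=2: S(2,0) = 15.7066; S(2,1) = 10.3200; S(2,2) = 6.7807
Terminal payoffs V(N, i) = max(S_T - K, 0):
  V(2,0) = 6.526643; V(2,1) = 1.140000; V(2,2) = 0.000000
Backward induction: V(k, i) = exp(-r*dt) * [p * V(k+1, i) + (1-p) * V(k+1, i+1)]; then take max(V_cont, immediate exercise) for American.
  V(1,0) = exp(-r*dt) * [p*6.526643 + (1-p)*1.140000] = 3.647443; exercise = 3.551558; V(1,0) = max -> 3.647443
  V(1,1) = exp(-r*dt) * [p*1.140000 + (1-p)*0.000000] = 0.533182; exercise = 0.000000; V(1,1) = max -> 0.533182
  V(0,0) = exp(-r*dt) * [p*3.647443 + (1-p)*0.533182] = 1.984163; exercise = 1.140000; V(0,0) = max -> 1.984163

Answer: Price = V(0,0) = 1.9842


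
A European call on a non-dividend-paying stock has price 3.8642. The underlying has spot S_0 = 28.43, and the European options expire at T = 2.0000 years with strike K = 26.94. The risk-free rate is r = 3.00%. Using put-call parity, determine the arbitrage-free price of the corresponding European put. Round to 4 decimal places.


Answer: Put price = 0.8053

Derivation:
Put-call parity: C - P = S_0 * exp(-qT) - K * exp(-rT).
S_0 * exp(-qT) = 28.4300 * 1.00000000 = 28.43000000
K * exp(-rT) = 26.9400 * 0.94176453 = 25.37113653
P = C - S*exp(-qT) + K*exp(-rT)
P = 3.8642 - 28.43000000 + 25.37113653 = 0.8053


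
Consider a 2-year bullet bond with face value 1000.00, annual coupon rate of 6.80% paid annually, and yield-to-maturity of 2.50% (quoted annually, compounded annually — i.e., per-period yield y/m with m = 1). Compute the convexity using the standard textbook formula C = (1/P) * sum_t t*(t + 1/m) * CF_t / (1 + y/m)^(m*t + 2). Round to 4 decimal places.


Answer: Convexity = 5.4776

Derivation:
Coupon per period c = face * coupon_rate / m = 68.000000
Periods per year m = 1; per-period yield y/m = 0.025000
Number of cashflows N = 2
Cashflows (t years, CF_t, discount factor 1/(1+y/m)^(m*t), PV):
  t = 1.0000: CF_t = 68.000000, DF = 0.975610, PV = 66.341463
  t = 2.0000: CF_t = 1068.000000, DF = 0.951814, PV = 1016.537775
Price P = sum_t PV_t = 1082.879239
Convexity numerator sum_t t*(t + 1/m) * CF_t / (1+y/m)^(m*t + 2):
  t = 1.0000: term = 126.289520
  t = 2.0000: term = 5805.331732
Convexity = (1/P) * sum = 5931.621252 / 1082.879239 = 5.477639


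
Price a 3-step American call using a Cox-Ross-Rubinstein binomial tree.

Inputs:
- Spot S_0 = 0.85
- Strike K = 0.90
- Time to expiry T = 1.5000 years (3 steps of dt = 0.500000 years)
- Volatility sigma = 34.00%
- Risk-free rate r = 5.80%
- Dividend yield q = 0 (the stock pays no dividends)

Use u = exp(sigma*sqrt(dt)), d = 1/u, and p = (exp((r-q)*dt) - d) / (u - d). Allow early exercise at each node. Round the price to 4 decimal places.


Answer: Price = V(0,0) = 0.1600

Derivation:
dt = T/N = 0.500000
u = exp(sigma*sqrt(dt)) = 1.271778; d = 1/u = 0.786300
p = (exp((r-q)*dt) - d) / (u - d) = 0.500793
Discount per step: exp(-r*dt) = 0.971416
Stock lattice S(k, i) with i counting down-moves:
  k=0: S(0,0) = 0.8500
  k=1: S(1,0) = 1.0810; S(1,1) = 0.6684
  k=2: S(2,0) = 1.3748; S(2,1) = 0.8500; S(2,2) = 0.5255
  k=3: S(3,0) = 1.7485; S(3,1) = 1.0810; S(3,2) = 0.6684; S(3,3) = 0.4132
Terminal payoffs V(N, i) = max(S_T - K, 0):
  V(3,0) = 0.848451; V(3,1) = 0.181012; V(3,2) = 0.000000; V(3,3) = 0.000000
Backward induction: V(k, i) = exp(-r*dt) * [p * V(k+1, i) + (1-p) * V(k+1, i+1)]; then take max(V_cont, immediate exercise) for American.
  V(2,0) = exp(-r*dt) * [p*0.848451 + (1-p)*0.181012] = 0.500533; exercise = 0.474807; V(2,0) = max -> 0.500533
  V(2,1) = exp(-r*dt) * [p*0.181012 + (1-p)*0.000000] = 0.088058; exercise = 0.000000; V(2,1) = max -> 0.088058
  V(2,2) = exp(-r*dt) * [p*0.000000 + (1-p)*0.000000] = 0.000000; exercise = 0.000000; V(2,2) = max -> 0.000000
  V(1,0) = exp(-r*dt) * [p*0.500533 + (1-p)*0.088058] = 0.286201; exercise = 0.181012; V(1,0) = max -> 0.286201
  V(1,1) = exp(-r*dt) * [p*0.088058 + (1-p)*0.000000] = 0.042839; exercise = 0.000000; V(1,1) = max -> 0.042839
  V(0,0) = exp(-r*dt) * [p*0.286201 + (1-p)*0.042839] = 0.160005; exercise = 0.000000; V(0,0) = max -> 0.160005


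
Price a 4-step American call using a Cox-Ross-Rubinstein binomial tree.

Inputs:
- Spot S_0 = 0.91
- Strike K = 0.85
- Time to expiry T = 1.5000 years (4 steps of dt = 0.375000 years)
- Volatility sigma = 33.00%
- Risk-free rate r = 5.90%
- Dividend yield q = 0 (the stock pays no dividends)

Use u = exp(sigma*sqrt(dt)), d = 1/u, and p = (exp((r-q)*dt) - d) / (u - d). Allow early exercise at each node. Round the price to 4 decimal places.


dt = T/N = 0.375000
u = exp(sigma*sqrt(dt)) = 1.223949; d = 1/u = 0.817027
p = (exp((r-q)*dt) - d) / (u - d) = 0.504628
Discount per step: exp(-r*dt) = 0.978118
Stock lattice S(k, i) with i counting down-moves:
  k=0: S(0,0) = 0.9100
  k=1: S(1,0) = 1.1138; S(1,1) = 0.7435
  k=2: S(2,0) = 1.3632; S(2,1) = 0.9100; S(2,2) = 0.6075
  k=3: S(3,0) = 1.6685; S(3,1) = 1.1138; S(3,2) = 0.7435; S(3,3) = 0.4963
  k=4: S(4,0) = 2.0422; S(4,1) = 1.3632; S(4,2) = 0.9100; S(4,3) = 0.6075; S(4,4) = 0.4055
Terminal payoffs V(N, i) = max(S_T - K, 0):
  V(4,0) = 1.192186; V(4,1) = 0.513228; V(4,2) = 0.060000; V(4,3) = 0.000000; V(4,4) = 0.000000
Backward induction: V(k, i) = exp(-r*dt) * [p * V(k+1, i) + (1-p) * V(k+1, i+1)]; then take max(V_cont, immediate exercise) for American.
  V(3,0) = exp(-r*dt) * [p*1.192186 + (1-p)*0.513228] = 0.837121; exercise = 0.818522; V(3,0) = max -> 0.837121
  V(3,1) = exp(-r*dt) * [p*0.513228 + (1-p)*0.060000] = 0.282394; exercise = 0.263794; V(3,1) = max -> 0.282394
  V(3,2) = exp(-r*dt) * [p*0.060000 + (1-p)*0.000000] = 0.029615; exercise = 0.000000; V(3,2) = max -> 0.029615
  V(3,3) = exp(-r*dt) * [p*0.000000 + (1-p)*0.000000] = 0.000000; exercise = 0.000000; V(3,3) = max -> 0.000000
  V(2,0) = exp(-r*dt) * [p*0.837121 + (1-p)*0.282394] = 0.550020; exercise = 0.513228; V(2,0) = max -> 0.550020
  V(2,1) = exp(-r*dt) * [p*0.282394 + (1-p)*0.029615] = 0.153735; exercise = 0.060000; V(2,1) = max -> 0.153735
  V(2,2) = exp(-r*dt) * [p*0.029615 + (1-p)*0.000000] = 0.014618; exercise = 0.000000; V(2,2) = max -> 0.014618
  V(1,0) = exp(-r*dt) * [p*0.550020 + (1-p)*0.153735] = 0.345972; exercise = 0.263794; V(1,0) = max -> 0.345972
  V(1,1) = exp(-r*dt) * [p*0.153735 + (1-p)*0.014618] = 0.082964; exercise = 0.000000; V(1,1) = max -> 0.082964
  V(0,0) = exp(-r*dt) * [p*0.345972 + (1-p)*0.082964] = 0.210965; exercise = 0.060000; V(0,0) = max -> 0.210965

Answer: Price = V(0,0) = 0.2110


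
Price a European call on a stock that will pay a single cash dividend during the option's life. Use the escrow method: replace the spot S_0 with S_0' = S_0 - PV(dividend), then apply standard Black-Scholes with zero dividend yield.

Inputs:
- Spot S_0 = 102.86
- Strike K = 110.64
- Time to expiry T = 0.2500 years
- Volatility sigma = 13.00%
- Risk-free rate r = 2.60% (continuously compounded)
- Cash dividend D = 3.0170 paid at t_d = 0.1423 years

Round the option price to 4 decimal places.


PV(D) = D * exp(-r * t_d) = 3.0170 * 0.99630704 = 3.00585833
S_0' = S_0 - PV(D) = 102.8600 - 3.00585833 = 99.85414167
d1 = (ln(S_0'/K) + (r + sigma^2/2)*T) / (sigma*sqrt(T)) = -1.44551768
d2 = d1 - sigma*sqrt(T) = -1.51051768
exp(-rT) = 0.99352108
N(d1) = 0.07415626; N(d2) = 0.06545569
C = S_0' * N(d1) - K * exp(-rT) * N(d2) = 99.85414167 * 0.07415626 - 110.6400 * 0.99352108 * 0.06545569 = 0.2097

Answer: Price = 0.2097


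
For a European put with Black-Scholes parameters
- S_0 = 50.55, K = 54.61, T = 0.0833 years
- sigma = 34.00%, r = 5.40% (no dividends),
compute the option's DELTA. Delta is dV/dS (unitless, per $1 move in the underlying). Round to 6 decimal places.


Answer: Delta = -0.755644

Derivation:
d1 = -0.6923590168; d2 = -0.7904889307
phi(d1) = 0.3139193927; exp(-qT) = 1.0000000000; exp(-rT) = 0.9955119017
N(-d1) = 0.7556440518
Delta = -exp(-qT) * N(-d1) = -1.0000000000 * 0.7556440518 = -0.755644


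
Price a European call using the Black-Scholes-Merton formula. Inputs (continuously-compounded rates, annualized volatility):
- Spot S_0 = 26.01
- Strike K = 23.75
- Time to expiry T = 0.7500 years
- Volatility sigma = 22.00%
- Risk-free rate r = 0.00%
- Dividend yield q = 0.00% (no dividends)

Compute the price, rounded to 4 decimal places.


Answer: Price = 3.2283

Derivation:
d1 = (ln(S/K) + (r - q + 0.5*sigma^2) * T) / (sigma * sqrt(T)) = 0.57235645
d2 = d1 - sigma * sqrt(T) = 0.38183086
exp(-rT) = 1.00000000; exp(-qT) = 1.00000000
C = S_0 * exp(-qT) * N(d1) - K * exp(-rT) * N(d2)
N(d1) = 0.71645974; N(d2) = 0.64870659
C = 26.0100 * 1.00000000 * 0.71645974 - 23.7500 * 1.00000000 * 0.64870659 = 3.2283


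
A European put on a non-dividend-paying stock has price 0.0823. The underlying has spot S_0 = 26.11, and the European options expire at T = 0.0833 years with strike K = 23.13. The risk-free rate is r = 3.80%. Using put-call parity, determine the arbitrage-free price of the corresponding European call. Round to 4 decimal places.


Answer: Call price = 3.1354

Derivation:
Put-call parity: C - P = S_0 * exp(-qT) - K * exp(-rT).
S_0 * exp(-qT) = 26.1100 * 1.00000000 = 26.11000000
K * exp(-rT) = 23.1300 * 0.99683960 = 23.05690005
C = P + S*exp(-qT) - K*exp(-rT)
C = 0.0823 + 26.11000000 - 23.05690005 = 3.1354


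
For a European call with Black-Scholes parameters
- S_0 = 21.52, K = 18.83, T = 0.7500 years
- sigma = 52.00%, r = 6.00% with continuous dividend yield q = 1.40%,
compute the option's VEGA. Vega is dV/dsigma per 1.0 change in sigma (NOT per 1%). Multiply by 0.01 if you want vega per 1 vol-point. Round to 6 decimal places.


d1 = 0.5982934118; d2 = 0.1479602018
phi(d1) = 0.3335654982; exp(-qT) = 0.9895549326; exp(-rT) = 0.9559974818
Vega = S * exp(-qT) * phi(d1) * sqrt(T) = 21.5200 * 0.9895549326 * 0.3335654982 * 0.8660254038 = 6.151683

Answer: Vega = 6.151683


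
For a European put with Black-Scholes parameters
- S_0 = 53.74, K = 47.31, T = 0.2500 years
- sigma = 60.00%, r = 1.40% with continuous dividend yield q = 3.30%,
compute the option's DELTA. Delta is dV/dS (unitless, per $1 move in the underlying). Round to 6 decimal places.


d1 = 0.5589530451; d2 = 0.2589530451
phi(d1) = 0.3412456136; exp(-qT) = 0.9917839379; exp(-rT) = 0.9965061179
N(-d1) = 0.2880968830
Delta = -exp(-qT) * N(-d1) = -0.9917839379 * 0.2880968830 = -0.285730

Answer: Delta = -0.285730
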